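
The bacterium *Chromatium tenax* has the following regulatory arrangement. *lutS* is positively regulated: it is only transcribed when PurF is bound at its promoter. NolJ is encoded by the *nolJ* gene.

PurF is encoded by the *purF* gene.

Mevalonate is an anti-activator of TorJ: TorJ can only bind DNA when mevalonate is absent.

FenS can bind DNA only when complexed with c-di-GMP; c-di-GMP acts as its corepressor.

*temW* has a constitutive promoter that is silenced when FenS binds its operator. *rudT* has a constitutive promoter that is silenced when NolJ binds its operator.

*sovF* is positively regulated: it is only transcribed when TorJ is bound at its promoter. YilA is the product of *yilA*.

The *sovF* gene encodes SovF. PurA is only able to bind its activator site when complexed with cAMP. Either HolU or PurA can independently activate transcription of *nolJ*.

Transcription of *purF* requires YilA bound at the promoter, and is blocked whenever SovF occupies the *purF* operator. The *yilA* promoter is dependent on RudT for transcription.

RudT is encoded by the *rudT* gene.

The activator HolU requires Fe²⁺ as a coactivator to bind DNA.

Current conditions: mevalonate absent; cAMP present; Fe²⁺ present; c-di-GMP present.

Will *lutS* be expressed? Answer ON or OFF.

OFF

Fe²⁺ is present, so HolU is active.
cAMP is present, so PurA is active.
Activator HolU is present, so *nolJ* is transcribed.
So NolJ is produced and active.
With repressor NolJ bound, *rudT* is not transcribed.
So RudT is not produced.
Required activator RudT is absent, so *yilA* is not transcribed.
So YilA is not produced.
Mevalonate is absent, so TorJ is active.
No repressor is bound and TorJ is active, so *sovF* is transcribed.
So SovF is produced and active.
With repressor SovF bound, *purF* is not transcribed.
So PurF is not produced.
Required activator PurF is absent, so *lutS* is not transcribed.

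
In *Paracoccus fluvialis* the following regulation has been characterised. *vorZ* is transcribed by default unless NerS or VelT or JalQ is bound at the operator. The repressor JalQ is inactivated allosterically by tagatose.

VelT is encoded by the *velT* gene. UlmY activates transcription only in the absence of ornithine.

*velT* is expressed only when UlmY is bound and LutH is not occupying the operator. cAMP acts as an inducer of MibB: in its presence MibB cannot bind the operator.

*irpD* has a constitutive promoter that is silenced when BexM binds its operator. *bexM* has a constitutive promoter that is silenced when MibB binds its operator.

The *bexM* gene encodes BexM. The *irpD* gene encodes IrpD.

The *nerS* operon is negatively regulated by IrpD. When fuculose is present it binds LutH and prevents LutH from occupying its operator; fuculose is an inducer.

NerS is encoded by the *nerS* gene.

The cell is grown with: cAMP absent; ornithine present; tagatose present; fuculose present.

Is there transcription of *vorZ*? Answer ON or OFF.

cAMP is absent, so MibB is active.
With repressor MibB bound, *bexM* is not transcribed.
So BexM is not produced.
With no repressor bound, *irpD* is transcribed.
So IrpD is produced and active.
With repressor IrpD bound, *nerS* is not transcribed.
So NerS is not produced.
Fuculose is present, so LutH is inactive.
Ornithine is present, so UlmY is inactive.
Required activator UlmY is absent, so *velT* is not transcribed.
So VelT is not produced.
Tagatose is present, so JalQ is inactive.
With no repressor bound, *vorZ* is transcribed.

ON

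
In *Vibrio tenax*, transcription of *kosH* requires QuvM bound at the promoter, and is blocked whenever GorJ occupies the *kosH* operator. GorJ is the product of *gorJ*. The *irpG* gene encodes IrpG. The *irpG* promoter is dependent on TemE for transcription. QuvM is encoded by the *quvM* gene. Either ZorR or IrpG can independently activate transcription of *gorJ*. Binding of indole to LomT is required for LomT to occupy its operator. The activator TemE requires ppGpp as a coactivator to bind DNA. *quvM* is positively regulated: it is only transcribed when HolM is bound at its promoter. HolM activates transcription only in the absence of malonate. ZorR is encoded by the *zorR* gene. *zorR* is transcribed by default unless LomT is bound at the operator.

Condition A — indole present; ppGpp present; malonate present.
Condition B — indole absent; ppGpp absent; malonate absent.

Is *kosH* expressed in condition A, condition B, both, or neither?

Condition A:
Indole is present, so LomT is active.
With repressor LomT bound, *zorR* is not transcribed.
So ZorR is not produced.
ppGpp is present, so TemE is active.
No repressor is bound and TemE is active, so *irpG* is transcribed.
So IrpG is produced and active.
Activator IrpG is present, so *gorJ* is transcribed.
So GorJ is produced and active.
Malonate is present, so HolM is inactive.
Required activator HolM is absent, so *quvM* is not transcribed.
So QuvM is not produced.
With repressor GorJ bound, *kosH* is not transcribed.
→ *kosH* is OFF in A.
Condition B:
Indole is absent, so LomT is inactive.
With no repressor bound, *zorR* is transcribed.
So ZorR is produced and active.
ppGpp is absent, so TemE is inactive.
Required activator TemE is absent, so *irpG* is not transcribed.
So IrpG is not produced.
Activator ZorR is present, so *gorJ* is transcribed.
So GorJ is produced and active.
Malonate is absent, so HolM is active.
No repressor is bound and HolM is active, so *quvM* is transcribed.
So QuvM is produced and active.
With repressor GorJ bound, *kosH* is not transcribed.
→ *kosH* is OFF in B.

neither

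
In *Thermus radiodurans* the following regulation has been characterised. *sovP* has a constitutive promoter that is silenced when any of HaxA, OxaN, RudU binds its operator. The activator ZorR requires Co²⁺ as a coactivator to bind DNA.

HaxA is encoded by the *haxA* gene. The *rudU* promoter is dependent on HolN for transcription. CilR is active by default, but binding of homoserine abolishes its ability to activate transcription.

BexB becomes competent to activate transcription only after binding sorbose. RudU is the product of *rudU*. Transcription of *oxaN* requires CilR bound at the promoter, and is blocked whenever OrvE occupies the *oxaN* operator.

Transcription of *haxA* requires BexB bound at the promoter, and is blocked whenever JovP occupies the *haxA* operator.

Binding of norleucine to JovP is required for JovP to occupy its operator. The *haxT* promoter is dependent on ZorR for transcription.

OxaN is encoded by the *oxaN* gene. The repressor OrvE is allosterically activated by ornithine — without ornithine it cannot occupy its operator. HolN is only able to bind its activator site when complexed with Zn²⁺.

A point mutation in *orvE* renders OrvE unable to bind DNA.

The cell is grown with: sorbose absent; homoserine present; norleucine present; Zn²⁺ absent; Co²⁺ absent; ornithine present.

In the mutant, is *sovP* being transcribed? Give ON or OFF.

ON

Sorbose is absent, so BexB is inactive.
Norleucine is present, so JovP is active.
With repressor JovP bound, *haxA* is not transcribed.
So HaxA is not produced.
Homoserine is present, so CilR is inactive.
OrvE is non-functional in this strain, so it has no effect.
Required activator CilR is absent, so *oxaN* is not transcribed.
So OxaN is not produced.
Zn²⁺ is absent, so HolN is inactive.
Required activator HolN is absent, so *rudU* is not transcribed.
So RudU is not produced.
With no repressor bound, *sovP* is transcribed.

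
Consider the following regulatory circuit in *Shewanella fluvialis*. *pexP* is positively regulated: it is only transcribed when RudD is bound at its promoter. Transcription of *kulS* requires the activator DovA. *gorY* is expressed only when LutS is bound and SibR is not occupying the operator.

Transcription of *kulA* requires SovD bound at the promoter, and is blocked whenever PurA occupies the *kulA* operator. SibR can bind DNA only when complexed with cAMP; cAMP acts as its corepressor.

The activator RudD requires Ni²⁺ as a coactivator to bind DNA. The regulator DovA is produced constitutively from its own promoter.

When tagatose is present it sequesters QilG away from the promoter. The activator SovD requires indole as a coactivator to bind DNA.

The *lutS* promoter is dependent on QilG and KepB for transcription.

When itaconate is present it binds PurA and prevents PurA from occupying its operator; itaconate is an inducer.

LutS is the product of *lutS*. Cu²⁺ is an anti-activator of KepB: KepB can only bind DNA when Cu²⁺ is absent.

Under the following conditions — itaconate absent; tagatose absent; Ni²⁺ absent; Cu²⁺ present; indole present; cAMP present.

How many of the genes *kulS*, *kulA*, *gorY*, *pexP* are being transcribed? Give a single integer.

DovA is produced constitutively and is active.
No repressor is bound and DovA is active, so *kulS* is transcribed.
→ *kulS* is ON.
Indole is present, so SovD is active.
Itaconate is absent, so PurA is active.
With repressor PurA bound, *kulA* is not transcribed.
→ *kulA* is OFF.
cAMP is present, so SibR is active.
Tagatose is absent, so QilG is active.
Cu²⁺ is present, so KepB is inactive.
Required activator KepB is absent, so *lutS* is not transcribed.
So LutS is not produced.
With repressor SibR bound, *gorY* is not transcribed.
→ *gorY* is OFF.
Ni²⁺ is absent, so RudD is inactive.
Required activator RudD is absent, so *pexP* is not transcribed.
→ *pexP* is OFF.
1 of the 4 genes is transcribed.

1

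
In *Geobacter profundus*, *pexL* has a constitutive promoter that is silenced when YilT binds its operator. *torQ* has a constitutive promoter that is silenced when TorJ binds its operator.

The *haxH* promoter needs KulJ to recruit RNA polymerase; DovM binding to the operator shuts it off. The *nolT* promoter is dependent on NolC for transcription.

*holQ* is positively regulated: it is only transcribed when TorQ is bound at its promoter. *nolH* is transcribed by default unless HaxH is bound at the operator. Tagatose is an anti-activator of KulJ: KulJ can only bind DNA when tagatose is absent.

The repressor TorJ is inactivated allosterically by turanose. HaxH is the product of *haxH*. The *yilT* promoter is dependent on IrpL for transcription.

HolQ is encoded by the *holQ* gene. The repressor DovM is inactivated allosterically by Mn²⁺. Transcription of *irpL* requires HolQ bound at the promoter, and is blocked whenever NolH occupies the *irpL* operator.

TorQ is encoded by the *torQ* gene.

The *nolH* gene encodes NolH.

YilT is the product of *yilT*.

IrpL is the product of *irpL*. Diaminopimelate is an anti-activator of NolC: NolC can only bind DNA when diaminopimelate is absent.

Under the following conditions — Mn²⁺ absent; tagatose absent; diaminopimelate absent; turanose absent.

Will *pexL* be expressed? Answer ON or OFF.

ON

Mn²⁺ is absent, so DovM is active.
Tagatose is absent, so KulJ is active.
With repressor DovM bound, *haxH* is not transcribed.
So HaxH is not produced.
With no repressor bound, *nolH* is transcribed.
So NolH is produced and active.
Turanose is absent, so TorJ is active.
With repressor TorJ bound, *torQ* is not transcribed.
So TorQ is not produced.
Required activator TorQ is absent, so *holQ* is not transcribed.
So HolQ is not produced.
With repressor NolH bound, *irpL* is not transcribed.
So IrpL is not produced.
Required activator IrpL is absent, so *yilT* is not transcribed.
So YilT is not produced.
With no repressor bound, *pexL* is transcribed.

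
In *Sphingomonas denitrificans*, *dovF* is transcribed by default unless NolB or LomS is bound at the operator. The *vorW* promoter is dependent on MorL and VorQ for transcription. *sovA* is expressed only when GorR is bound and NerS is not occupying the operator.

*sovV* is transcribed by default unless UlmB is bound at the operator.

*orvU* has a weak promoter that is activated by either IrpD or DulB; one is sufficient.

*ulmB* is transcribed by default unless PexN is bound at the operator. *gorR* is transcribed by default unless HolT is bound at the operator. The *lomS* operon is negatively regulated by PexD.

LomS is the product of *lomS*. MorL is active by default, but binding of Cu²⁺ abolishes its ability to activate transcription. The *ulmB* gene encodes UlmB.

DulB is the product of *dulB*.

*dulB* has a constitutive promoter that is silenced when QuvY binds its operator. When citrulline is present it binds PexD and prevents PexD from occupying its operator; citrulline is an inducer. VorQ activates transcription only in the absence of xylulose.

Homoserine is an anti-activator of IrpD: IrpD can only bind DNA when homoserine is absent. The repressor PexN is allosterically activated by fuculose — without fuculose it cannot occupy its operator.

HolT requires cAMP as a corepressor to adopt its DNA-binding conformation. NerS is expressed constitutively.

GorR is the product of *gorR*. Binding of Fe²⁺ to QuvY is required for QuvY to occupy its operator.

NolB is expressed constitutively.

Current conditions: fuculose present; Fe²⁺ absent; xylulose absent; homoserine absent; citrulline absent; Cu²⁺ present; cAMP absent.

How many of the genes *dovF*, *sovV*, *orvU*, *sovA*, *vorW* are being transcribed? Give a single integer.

NolB is produced constitutively and is active.
Citrulline is absent, so PexD is active.
With repressor PexD bound, *lomS* is not transcribed.
So LomS is not produced.
With repressor NolB bound, *dovF* is not transcribed.
→ *dovF* is OFF.
Fuculose is present, so PexN is active.
With repressor PexN bound, *ulmB* is not transcribed.
So UlmB is not produced.
With no repressor bound, *sovV* is transcribed.
→ *sovV* is ON.
Homoserine is absent, so IrpD is active.
Fe²⁺ is absent, so QuvY is inactive.
With no repressor bound, *dulB* is transcribed.
So DulB is produced and active.
Activator IrpD is present, so *orvU* is transcribed.
→ *orvU* is ON.
NerS is produced constitutively and is active.
cAMP is absent, so HolT is inactive.
With no repressor bound, *gorR* is transcribed.
So GorR is produced and active.
With repressor NerS bound, *sovA* is not transcribed.
→ *sovA* is OFF.
Cu²⁺ is present, so MorL is inactive.
Xylulose is absent, so VorQ is active.
Required activator MorL is absent, so *vorW* is not transcribed.
→ *vorW* is OFF.
2 of the 5 genes are transcribed.

2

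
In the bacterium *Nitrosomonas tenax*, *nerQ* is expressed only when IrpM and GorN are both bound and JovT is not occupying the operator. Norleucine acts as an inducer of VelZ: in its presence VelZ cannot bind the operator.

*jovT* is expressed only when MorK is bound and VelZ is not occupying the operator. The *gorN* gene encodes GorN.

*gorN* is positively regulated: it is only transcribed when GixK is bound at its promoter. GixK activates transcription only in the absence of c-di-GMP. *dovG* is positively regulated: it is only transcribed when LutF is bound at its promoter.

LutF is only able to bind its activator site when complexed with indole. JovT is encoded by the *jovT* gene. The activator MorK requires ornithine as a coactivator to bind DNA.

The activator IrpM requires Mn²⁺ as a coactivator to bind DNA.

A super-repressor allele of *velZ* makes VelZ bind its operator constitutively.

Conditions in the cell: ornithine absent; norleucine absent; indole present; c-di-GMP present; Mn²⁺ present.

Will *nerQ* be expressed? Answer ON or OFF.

OFF

VelZ is constitutively active in this strain.
Ornithine is absent, so MorK is inactive.
With repressor VelZ bound, *jovT* is not transcribed.
So JovT is not produced.
Mn²⁺ is present, so IrpM is active.
c-di-GMP is present, so GixK is inactive.
Required activator GixK is absent, so *gorN* is not transcribed.
So GorN is not produced.
Required activator GorN is absent, so *nerQ* is not transcribed.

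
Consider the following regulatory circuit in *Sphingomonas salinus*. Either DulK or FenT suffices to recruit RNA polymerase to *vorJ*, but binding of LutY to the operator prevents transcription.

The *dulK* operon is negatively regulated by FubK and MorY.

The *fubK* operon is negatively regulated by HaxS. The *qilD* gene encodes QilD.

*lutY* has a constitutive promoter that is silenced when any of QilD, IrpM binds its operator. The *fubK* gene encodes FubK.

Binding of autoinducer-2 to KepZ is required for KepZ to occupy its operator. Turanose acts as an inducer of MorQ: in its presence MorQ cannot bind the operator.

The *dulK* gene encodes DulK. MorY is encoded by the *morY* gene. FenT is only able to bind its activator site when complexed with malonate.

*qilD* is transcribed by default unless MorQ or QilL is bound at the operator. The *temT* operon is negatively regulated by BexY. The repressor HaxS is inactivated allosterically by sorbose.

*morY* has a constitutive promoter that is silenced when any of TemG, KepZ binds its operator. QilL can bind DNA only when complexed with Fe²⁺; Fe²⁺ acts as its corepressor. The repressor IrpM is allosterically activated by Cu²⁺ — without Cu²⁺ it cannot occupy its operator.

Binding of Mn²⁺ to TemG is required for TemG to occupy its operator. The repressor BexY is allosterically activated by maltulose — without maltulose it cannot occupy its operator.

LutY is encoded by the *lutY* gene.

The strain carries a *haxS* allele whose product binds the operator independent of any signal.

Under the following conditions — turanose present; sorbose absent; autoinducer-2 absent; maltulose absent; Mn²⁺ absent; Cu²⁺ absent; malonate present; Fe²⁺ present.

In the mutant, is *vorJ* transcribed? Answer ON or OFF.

OFF

HaxS is constitutively active in this strain.
With repressor HaxS bound, *fubK* is not transcribed.
So FubK is not produced.
Mn²⁺ is absent, so TemG is inactive.
Autoinducer-2 is absent, so KepZ is inactive.
With no repressor bound, *morY* is transcribed.
So MorY is produced and active.
With repressor MorY bound, *dulK* is not transcribed.
So DulK is not produced.
Turanose is present, so MorQ is inactive.
Fe²⁺ is present, so QilL is active.
With repressor QilL bound, *qilD* is not transcribed.
So QilD is not produced.
Cu²⁺ is absent, so IrpM is inactive.
With no repressor bound, *lutY* is transcribed.
So LutY is produced and active.
Malonate is present, so FenT is active.
With repressor LutY bound, *vorJ* is not transcribed.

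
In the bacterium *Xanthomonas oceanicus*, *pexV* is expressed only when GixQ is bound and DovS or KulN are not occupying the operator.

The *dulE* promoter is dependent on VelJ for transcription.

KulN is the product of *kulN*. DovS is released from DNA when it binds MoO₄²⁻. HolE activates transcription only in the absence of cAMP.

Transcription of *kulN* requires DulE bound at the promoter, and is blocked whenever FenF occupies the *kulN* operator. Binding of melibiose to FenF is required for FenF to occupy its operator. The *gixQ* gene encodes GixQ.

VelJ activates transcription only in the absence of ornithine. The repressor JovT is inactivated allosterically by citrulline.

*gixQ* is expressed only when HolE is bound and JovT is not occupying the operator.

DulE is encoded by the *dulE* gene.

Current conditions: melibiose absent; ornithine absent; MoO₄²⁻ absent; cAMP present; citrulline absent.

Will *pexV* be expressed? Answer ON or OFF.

MoO₄²⁻ is absent, so DovS is active.
Citrulline is absent, so JovT is active.
cAMP is present, so HolE is inactive.
With repressor JovT bound, *gixQ* is not transcribed.
So GixQ is not produced.
Melibiose is absent, so FenF is inactive.
Ornithine is absent, so VelJ is active.
No repressor is bound and VelJ is active, so *dulE* is transcribed.
So DulE is produced and active.
No repressor is bound and DulE is active, so *kulN* is transcribed.
So KulN is produced and active.
With repressor DovS bound, *pexV* is not transcribed.

OFF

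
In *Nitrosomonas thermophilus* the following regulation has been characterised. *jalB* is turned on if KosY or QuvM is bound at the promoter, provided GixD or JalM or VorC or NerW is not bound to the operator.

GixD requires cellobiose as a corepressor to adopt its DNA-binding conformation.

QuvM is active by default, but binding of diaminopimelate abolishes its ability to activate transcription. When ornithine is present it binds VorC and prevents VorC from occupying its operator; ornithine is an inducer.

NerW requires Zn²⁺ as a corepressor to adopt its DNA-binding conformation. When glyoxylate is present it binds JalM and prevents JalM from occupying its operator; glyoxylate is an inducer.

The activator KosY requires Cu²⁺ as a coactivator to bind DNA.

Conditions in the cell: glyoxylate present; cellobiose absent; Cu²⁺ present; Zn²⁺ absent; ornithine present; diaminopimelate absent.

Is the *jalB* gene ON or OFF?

Cellobiose is absent, so GixD is inactive.
Cu²⁺ is present, so KosY is active.
Glyoxylate is present, so JalM is inactive.
Ornithine is present, so VorC is inactive.
Diaminopimelate is absent, so QuvM is active.
Zn²⁺ is absent, so NerW is inactive.
Activator KosY is present, so *jalB* is transcribed.

ON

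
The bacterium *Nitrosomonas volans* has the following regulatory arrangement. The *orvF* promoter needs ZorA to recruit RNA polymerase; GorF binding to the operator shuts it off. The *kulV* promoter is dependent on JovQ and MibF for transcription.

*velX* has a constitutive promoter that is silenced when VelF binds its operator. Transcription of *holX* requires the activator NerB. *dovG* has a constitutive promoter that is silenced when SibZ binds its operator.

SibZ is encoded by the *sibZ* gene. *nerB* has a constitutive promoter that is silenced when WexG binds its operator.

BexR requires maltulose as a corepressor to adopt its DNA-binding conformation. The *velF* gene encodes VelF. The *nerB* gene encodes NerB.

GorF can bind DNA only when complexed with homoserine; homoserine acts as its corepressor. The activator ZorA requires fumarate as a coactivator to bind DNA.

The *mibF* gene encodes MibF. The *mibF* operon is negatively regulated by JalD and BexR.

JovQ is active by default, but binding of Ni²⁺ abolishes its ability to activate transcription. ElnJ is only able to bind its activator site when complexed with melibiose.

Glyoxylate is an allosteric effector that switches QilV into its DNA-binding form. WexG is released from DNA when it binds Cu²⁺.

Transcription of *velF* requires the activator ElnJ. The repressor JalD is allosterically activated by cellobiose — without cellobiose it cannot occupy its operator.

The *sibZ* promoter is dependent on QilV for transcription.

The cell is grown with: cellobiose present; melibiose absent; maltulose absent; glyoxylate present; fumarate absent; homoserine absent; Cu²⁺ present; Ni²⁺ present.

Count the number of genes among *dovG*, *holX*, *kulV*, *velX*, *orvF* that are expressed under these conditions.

2

Glyoxylate is present, so QilV is active.
No repressor is bound and QilV is active, so *sibZ* is transcribed.
So SibZ is produced and active.
With repressor SibZ bound, *dovG* is not transcribed.
→ *dovG* is OFF.
Cu²⁺ is present, so WexG is inactive.
With no repressor bound, *nerB* is transcribed.
So NerB is produced and active.
No repressor is bound and NerB is active, so *holX* is transcribed.
→ *holX* is ON.
Ni²⁺ is present, so JovQ is inactive.
Cellobiose is present, so JalD is active.
Maltulose is absent, so BexR is inactive.
With repressor JalD bound, *mibF* is not transcribed.
So MibF is not produced.
Required activator JovQ is absent, so *kulV* is not transcribed.
→ *kulV* is OFF.
Melibiose is absent, so ElnJ is inactive.
Required activator ElnJ is absent, so *velF* is not transcribed.
So VelF is not produced.
With no repressor bound, *velX* is transcribed.
→ *velX* is ON.
Fumarate is absent, so ZorA is inactive.
Homoserine is absent, so GorF is inactive.
Required activator ZorA is absent, so *orvF* is not transcribed.
→ *orvF* is OFF.
2 of the 5 genes are transcribed.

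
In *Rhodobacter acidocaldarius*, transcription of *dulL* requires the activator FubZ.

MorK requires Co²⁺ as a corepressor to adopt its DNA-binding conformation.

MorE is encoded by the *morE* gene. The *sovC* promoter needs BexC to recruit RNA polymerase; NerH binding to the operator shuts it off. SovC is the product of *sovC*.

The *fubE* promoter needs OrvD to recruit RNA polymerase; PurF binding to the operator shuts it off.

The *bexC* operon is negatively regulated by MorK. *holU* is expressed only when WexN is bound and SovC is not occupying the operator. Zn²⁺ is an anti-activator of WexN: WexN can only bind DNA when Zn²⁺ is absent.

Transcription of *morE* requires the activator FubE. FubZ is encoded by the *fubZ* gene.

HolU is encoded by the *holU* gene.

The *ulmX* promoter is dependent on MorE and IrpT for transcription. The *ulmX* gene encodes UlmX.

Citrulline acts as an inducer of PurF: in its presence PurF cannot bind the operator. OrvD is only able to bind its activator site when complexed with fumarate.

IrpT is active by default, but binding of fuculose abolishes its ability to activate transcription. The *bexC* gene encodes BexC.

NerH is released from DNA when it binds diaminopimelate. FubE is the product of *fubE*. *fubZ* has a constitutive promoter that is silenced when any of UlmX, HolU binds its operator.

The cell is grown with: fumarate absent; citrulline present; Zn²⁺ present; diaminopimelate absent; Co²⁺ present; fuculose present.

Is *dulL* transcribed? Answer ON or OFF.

ON

Fumarate is absent, so OrvD is inactive.
Citrulline is present, so PurF is inactive.
Required activator OrvD is absent, so *fubE* is not transcribed.
So FubE is not produced.
Required activator FubE is absent, so *morE* is not transcribed.
So MorE is not produced.
Fuculose is present, so IrpT is inactive.
Required activator MorE is absent, so *ulmX* is not transcribed.
So UlmX is not produced.
Co²⁺ is present, so MorK is active.
With repressor MorK bound, *bexC* is not transcribed.
So BexC is not produced.
Diaminopimelate is absent, so NerH is active.
With repressor NerH bound, *sovC* is not transcribed.
So SovC is not produced.
Zn²⁺ is present, so WexN is inactive.
Required activator WexN is absent, so *holU* is not transcribed.
So HolU is not produced.
With no repressor bound, *fubZ* is transcribed.
So FubZ is produced and active.
No repressor is bound and FubZ is active, so *dulL* is transcribed.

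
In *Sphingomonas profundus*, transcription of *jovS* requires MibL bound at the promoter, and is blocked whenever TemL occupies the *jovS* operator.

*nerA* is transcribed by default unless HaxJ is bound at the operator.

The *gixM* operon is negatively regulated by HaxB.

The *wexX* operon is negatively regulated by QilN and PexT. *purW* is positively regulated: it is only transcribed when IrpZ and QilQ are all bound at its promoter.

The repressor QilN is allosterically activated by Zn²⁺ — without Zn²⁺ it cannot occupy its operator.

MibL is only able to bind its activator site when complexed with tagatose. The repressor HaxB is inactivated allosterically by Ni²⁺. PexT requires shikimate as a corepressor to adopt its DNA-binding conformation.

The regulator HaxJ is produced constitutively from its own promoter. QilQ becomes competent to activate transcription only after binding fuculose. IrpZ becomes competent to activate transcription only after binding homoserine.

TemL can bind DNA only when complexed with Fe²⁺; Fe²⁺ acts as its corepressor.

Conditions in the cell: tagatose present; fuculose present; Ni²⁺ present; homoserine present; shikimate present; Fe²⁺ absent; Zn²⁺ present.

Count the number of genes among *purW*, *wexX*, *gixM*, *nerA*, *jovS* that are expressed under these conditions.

Homoserine is present, so IrpZ is active.
Fuculose is present, so QilQ is active.
No repressor is bound and IrpZ and QilQ are active, so *purW* is transcribed.
→ *purW* is ON.
Zn²⁺ is present, so QilN is active.
Shikimate is present, so PexT is active.
With repressor QilN bound, *wexX* is not transcribed.
→ *wexX* is OFF.
Ni²⁺ is present, so HaxB is inactive.
With no repressor bound, *gixM* is transcribed.
→ *gixM* is ON.
HaxJ is produced constitutively and is active.
With repressor HaxJ bound, *nerA* is not transcribed.
→ *nerA* is OFF.
Fe²⁺ is absent, so TemL is inactive.
Tagatose is present, so MibL is active.
No repressor is bound and MibL is active, so *jovS* is transcribed.
→ *jovS* is ON.
3 of the 5 genes are transcribed.

3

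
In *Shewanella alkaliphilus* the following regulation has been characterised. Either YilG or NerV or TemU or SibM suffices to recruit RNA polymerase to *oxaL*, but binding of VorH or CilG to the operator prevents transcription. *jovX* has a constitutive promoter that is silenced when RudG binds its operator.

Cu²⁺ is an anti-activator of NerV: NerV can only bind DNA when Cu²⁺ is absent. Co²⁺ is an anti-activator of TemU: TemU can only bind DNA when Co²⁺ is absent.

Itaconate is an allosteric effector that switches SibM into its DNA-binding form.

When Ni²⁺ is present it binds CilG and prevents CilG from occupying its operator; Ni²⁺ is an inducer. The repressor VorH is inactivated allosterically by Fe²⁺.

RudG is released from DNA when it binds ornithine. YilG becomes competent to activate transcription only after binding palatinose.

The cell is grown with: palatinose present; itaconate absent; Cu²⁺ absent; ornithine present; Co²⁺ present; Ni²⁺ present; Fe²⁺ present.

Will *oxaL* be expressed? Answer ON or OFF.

Palatinose is present, so YilG is active.
Fe²⁺ is present, so VorH is inactive.
Cu²⁺ is absent, so NerV is active.
Ni²⁺ is present, so CilG is inactive.
Co²⁺ is present, so TemU is inactive.
Itaconate is absent, so SibM is inactive.
Activator YilG is present, so *oxaL* is transcribed.

ON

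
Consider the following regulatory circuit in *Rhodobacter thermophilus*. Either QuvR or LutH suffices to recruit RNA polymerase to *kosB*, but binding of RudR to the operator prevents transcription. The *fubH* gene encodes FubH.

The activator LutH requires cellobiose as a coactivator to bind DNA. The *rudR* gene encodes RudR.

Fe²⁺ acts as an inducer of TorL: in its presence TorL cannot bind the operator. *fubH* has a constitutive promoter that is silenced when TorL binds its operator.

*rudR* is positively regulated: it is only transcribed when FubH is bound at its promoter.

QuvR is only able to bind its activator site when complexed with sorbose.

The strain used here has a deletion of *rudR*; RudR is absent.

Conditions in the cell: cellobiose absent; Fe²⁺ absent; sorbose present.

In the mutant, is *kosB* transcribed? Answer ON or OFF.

ON

Sorbose is present, so QuvR is active.
Cellobiose is absent, so LutH is inactive.
RudR is non-functional in this strain, so it has no effect.
Activator QuvR is present, so *kosB* is transcribed.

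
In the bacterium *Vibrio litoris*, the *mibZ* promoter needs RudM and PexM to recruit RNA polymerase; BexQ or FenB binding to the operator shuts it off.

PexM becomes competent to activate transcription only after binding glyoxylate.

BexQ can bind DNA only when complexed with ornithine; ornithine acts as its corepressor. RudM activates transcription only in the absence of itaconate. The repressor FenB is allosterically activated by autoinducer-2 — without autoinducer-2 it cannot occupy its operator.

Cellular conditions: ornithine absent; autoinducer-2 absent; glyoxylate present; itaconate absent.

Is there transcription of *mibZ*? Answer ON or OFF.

Itaconate is absent, so RudM is active.
Ornithine is absent, so BexQ is inactive.
Autoinducer-2 is absent, so FenB is inactive.
Glyoxylate is present, so PexM is active.
No repressor is bound and RudM and PexM are active, so *mibZ* is transcribed.

ON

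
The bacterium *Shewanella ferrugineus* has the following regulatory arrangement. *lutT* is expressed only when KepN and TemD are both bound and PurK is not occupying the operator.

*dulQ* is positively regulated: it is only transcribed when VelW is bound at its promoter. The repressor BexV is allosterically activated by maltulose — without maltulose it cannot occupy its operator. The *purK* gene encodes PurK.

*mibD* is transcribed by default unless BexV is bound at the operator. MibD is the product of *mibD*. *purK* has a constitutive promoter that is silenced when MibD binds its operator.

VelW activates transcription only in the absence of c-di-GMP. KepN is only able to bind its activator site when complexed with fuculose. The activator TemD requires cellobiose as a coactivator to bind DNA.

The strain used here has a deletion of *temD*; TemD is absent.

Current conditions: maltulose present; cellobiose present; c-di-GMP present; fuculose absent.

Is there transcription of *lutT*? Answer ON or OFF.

OFF

Maltulose is present, so BexV is active.
With repressor BexV bound, *mibD* is not transcribed.
So MibD is not produced.
With no repressor bound, *purK* is transcribed.
So PurK is produced and active.
Fuculose is absent, so KepN is inactive.
TemD is non-functional in this strain, so it has no effect.
With repressor PurK bound, *lutT* is not transcribed.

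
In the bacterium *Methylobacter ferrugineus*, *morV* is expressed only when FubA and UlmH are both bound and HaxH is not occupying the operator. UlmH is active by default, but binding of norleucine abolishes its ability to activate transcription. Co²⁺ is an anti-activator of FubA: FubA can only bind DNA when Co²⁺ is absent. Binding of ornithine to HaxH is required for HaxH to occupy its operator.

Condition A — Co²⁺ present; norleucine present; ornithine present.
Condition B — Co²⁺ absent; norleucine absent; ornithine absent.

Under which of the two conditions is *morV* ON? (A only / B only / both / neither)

B only

Condition A:
Co²⁺ is present, so FubA is inactive.
Norleucine is present, so UlmH is inactive.
Ornithine is present, so HaxH is active.
With repressor HaxH bound, *morV* is not transcribed.
→ *morV* is OFF in A.
Condition B:
Co²⁺ is absent, so FubA is active.
Norleucine is absent, so UlmH is active.
Ornithine is absent, so HaxH is inactive.
No repressor is bound and FubA and UlmH are active, so *morV* is transcribed.
→ *morV* is ON in B.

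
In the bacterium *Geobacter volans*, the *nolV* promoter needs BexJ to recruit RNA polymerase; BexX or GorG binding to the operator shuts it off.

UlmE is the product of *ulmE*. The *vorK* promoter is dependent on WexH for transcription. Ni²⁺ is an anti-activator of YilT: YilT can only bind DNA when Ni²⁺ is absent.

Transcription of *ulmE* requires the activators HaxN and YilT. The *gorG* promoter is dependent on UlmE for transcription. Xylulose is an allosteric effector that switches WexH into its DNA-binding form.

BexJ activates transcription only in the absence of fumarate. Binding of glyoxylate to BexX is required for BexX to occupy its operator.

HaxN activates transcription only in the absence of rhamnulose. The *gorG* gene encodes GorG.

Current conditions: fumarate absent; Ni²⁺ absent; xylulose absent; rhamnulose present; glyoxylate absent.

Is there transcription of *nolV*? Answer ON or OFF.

ON

Fumarate is absent, so BexJ is active.
Glyoxylate is absent, so BexX is inactive.
Rhamnulose is present, so HaxN is inactive.
Ni²⁺ is absent, so YilT is active.
Required activator HaxN is absent, so *ulmE* is not transcribed.
So UlmE is not produced.
Required activator UlmE is absent, so *gorG* is not transcribed.
So GorG is not produced.
No repressor is bound and BexJ is active, so *nolV* is transcribed.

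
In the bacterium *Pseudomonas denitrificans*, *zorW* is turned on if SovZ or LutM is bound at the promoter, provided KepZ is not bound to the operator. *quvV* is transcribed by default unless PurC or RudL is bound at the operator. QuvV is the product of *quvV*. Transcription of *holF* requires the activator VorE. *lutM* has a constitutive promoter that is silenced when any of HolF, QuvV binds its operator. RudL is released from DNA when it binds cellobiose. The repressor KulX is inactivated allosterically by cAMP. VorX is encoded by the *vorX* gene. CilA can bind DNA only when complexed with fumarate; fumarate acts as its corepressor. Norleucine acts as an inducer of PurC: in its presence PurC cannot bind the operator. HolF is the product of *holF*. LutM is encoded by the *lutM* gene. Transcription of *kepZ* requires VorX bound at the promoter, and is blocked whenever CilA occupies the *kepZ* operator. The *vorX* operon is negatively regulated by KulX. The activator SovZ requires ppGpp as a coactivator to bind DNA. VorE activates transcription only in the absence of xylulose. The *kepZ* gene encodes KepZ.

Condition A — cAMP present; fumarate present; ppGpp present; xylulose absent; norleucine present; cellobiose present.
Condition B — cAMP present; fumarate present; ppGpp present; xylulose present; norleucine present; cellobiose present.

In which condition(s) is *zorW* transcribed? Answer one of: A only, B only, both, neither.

Condition A:
cAMP is present, so KulX is inactive.
With no repressor bound, *vorX* is transcribed.
So VorX is produced and active.
Fumarate is present, so CilA is active.
With repressor CilA bound, *kepZ* is not transcribed.
So KepZ is not produced.
ppGpp is present, so SovZ is active.
Xylulose is absent, so VorE is active.
No repressor is bound and VorE is active, so *holF* is transcribed.
So HolF is produced and active.
Norleucine is present, so PurC is inactive.
Cellobiose is present, so RudL is inactive.
With no repressor bound, *quvV* is transcribed.
So QuvV is produced and active.
With repressor HolF bound, *lutM* is not transcribed.
So LutM is not produced.
Activator SovZ is present, so *zorW* is transcribed.
→ *zorW* is ON in A.
Condition B:
cAMP is present, so KulX is inactive.
With no repressor bound, *vorX* is transcribed.
So VorX is produced and active.
Fumarate is present, so CilA is active.
With repressor CilA bound, *kepZ* is not transcribed.
So KepZ is not produced.
ppGpp is present, so SovZ is active.
Xylulose is present, so VorE is inactive.
Required activator VorE is absent, so *holF* is not transcribed.
So HolF is not produced.
Norleucine is present, so PurC is inactive.
Cellobiose is present, so RudL is inactive.
With no repressor bound, *quvV* is transcribed.
So QuvV is produced and active.
With repressor QuvV bound, *lutM* is not transcribed.
So LutM is not produced.
Activator SovZ is present, so *zorW* is transcribed.
→ *zorW* is ON in B.

both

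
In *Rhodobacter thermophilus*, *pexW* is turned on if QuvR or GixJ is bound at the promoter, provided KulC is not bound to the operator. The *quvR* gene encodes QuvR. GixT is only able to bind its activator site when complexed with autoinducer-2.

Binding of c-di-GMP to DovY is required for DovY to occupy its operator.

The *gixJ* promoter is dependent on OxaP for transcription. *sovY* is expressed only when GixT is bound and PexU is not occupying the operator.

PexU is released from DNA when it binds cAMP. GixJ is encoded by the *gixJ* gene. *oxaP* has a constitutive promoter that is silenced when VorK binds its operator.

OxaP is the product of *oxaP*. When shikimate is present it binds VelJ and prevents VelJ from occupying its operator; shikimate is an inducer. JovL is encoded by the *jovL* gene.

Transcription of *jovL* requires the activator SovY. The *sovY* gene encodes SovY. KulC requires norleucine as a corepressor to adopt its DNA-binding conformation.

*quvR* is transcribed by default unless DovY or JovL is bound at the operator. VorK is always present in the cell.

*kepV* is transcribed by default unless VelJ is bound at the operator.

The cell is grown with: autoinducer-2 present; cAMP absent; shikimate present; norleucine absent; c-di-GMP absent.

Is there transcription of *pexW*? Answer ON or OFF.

ON

Norleucine is absent, so KulC is inactive.
c-di-GMP is absent, so DovY is inactive.
cAMP is absent, so PexU is active.
Autoinducer-2 is present, so GixT is active.
With repressor PexU bound, *sovY* is not transcribed.
So SovY is not produced.
Required activator SovY is absent, so *jovL* is not transcribed.
So JovL is not produced.
With no repressor bound, *quvR* is transcribed.
So QuvR is produced and active.
VorK is produced constitutively and is active.
With repressor VorK bound, *oxaP* is not transcribed.
So OxaP is not produced.
Required activator OxaP is absent, so *gixJ* is not transcribed.
So GixJ is not produced.
Activator QuvR is present, so *pexW* is transcribed.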